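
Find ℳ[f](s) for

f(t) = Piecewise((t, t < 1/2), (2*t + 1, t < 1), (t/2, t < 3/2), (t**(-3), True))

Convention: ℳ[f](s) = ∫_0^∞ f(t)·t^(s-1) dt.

linearity at 1/2, 1, 3/2 turns ℳ[f](s) into 4 summed integrals
over [0, 1/2), the kernel integral of t enters the sum
piece [1/2, 1): integrate (2*t + 1) against the kernel
piece [1, 3/2): integrate t/2 against the kernel
on [3/2, ∞) integrate f = t**(-3) against the kernel

(270*2**s*s**2 - 702*2**s*s - 324*2**s + 49*3**s*s**2 - 275*3**s*s - 162*s**2 + 378*s + 324)/(108*2**s*s*(s**2 - 2*s - 3))
  -1 < Re(s) < 3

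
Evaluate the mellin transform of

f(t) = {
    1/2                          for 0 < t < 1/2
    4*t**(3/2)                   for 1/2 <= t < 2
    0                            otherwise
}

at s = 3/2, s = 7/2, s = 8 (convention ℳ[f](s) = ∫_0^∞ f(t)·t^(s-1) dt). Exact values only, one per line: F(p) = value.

F(3/2) = sqrt(2)/12 + 21/2
F(7/2) = sqrt(2)/112 + 1023/40
F(8) = 1/4096 + 524287*sqrt(2)/2432

integrate the 2 segments split at 1/2, then add the results
over [0, 1/2), the kernel integral of 1/2 enters the sum
segment 1/2 to 2 holds 4*t**(3/2); add its integral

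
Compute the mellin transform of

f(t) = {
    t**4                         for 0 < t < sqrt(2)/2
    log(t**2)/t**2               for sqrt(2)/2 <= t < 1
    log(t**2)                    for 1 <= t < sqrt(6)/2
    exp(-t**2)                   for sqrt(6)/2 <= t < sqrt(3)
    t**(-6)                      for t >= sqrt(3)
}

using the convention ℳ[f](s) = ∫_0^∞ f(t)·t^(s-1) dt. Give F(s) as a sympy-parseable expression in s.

invert the power substitution to get t**2 on [0, 1/2); log(t)/t on [1/2, 1); log(t) on [1, 3/2); …
treat the 5 regions marked off by sqrt(2)/2, 1, sqrt(6)/2, sqrt(3) separately and sum
over [0, sqrt(2)/2), the kernel integral of t**4 enters the sum
between sqrt(2)/2 and 1 the integrand is log(t**2)/t**2·t^(s-1)
on [1, sqrt(6)/2) integrate f = log(t**2) against the kernel
∫ exp(-t**2)·t^(s-1) over [sqrt(6)/2, sqrt(3))
the [sqrt(3), ∞) slice contributes ∫ t**(-6)·t^(s-1) dt

(27*2**(s/2)*s**2*(s/2 - 3)*(s/2 + 2)*(s**2/4 - s + 1)*uppergamma(s/2, 3/2) - 27*2**(s/2)*s**2*(s/2 - 3)*(s/2 + 2)*(s**2/4 - s + 1)*uppergamma(s/2, 3) - 27*2**(s/2)*s**2*(s/2 - 3)*(s/2 + 2) + 108*2**(s/2)*(s/2 - 3)*(s/2 + 2)*(s**2/4 - s + 1) - 54*3**(s/2)*s*(s/2 - 3)*(s/2 + 2)*(s**2/4 - s + 1)*log(2) + 54*3**(s/2)*s*(s/2 - 3)*(s/2 + 2)*(s**2/4 - s + 1)*log(3) - 108*3**(s/2)*(s/2 - 3)*(s/2 + 2)*(s**2/4 - s + 1) - 6**(s/2)*s**2*(s/2 + 2)*(s**2/4 - s + 1) + 27*s**3*(s/2 - 3)*(s/2 + 2)*log(2) - 54*s**2*(s/2 - 3)*(s/2 + 2)*log(2) + 54*s**2*(s/2 - 3)*(s/2 + 2) + 27*s**2*(s/2 - 3)*(s**2/4 - s + 1)/4)/(54*2**(s/2)*s**2*(s/2 - 3)*(s/2 + 2)*(s**2/4 - s + 1))
  -4 < Re(s) < 6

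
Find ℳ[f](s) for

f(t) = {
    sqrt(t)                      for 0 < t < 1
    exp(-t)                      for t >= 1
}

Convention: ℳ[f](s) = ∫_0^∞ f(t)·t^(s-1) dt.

((2*s + 1)*uppergamma(s, 1) + 2)/(2*s + 1)
  Re(s) > -1/2

summing 2 kernel integrals split by 1 yields ℳ[f](s)
for t in [0, 1): the term is ∫ sqrt(t)·t^(s-1)
piece [1, ∞): integrate exp(-t) against the kernel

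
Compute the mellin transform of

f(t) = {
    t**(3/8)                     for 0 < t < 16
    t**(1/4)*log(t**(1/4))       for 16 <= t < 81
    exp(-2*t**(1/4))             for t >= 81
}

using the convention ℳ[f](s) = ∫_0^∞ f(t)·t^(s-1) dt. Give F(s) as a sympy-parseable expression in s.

reversing the power substitution: t**(3/4) on [0, 4); sqrt(t)*log(sqrt(t)) on [4, 9); exp(-2*sqrt(t)) on [9, ∞)
peel off the power substitution: t**(3/2) on [0, 2); t*log(t) on [2, 3); exp(-2*t) on [3, ∞)
decompose at 16, 81; ℳ[f](s) sums the 3 pieces' integrals
∫ over [0, 16) of t**(3/8)·t^(s-1) joins the sum
piece [16, 81): integrate t**(1/4)*log(t**(1/4)) against the kernel
over [81, ∞), the kernel integral of exp(-2*t**(1/4)) enters the sum

4*(12*104976**s*s*(8*s + 3)*log(3) - 3*104976**s*(8*s + 3) + 3*104976**s*(8*s + 3)*log(3) - 8*20736**s*s*(8*s + 3)*log(2) - 2*20736**s*(8*s + 3)*log(2) + 2*20736**s*(8*s + 3) + 4*sqrt(2)*20736**s*(16*s**2 + 8*s + 1) + 81**s*(8*s + 3)*(16*s**2 + 8*s + 1)*uppergamma(4*s, 6))/(1296**s*(8*s + 3)*(16*s**2 + 8*s + 1))
  Re(s) > -3/8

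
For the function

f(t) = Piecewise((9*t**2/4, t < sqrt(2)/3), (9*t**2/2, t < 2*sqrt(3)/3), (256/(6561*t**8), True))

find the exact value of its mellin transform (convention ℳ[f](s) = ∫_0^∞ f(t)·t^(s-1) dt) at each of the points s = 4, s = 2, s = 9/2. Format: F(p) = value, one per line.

the common scale on t comes off first: t**2 on [0, sqrt(2)/2); 2*t**2 on [sqrt(2)/2, sqrt(3)); t**(-8) on [sqrt(3), ∞)
strip the power substitution: t on [0, 1/2); 2*t on [1/2, 3); t**(-4) on [3, ∞)
linearity at sqrt(2)/3, 2*sqrt(3)/3 turns ℳ[f](s) into 3 summed integrals
[0, sqrt(2)/3) adds the kernel integral of 9*t**2/4
segment sqrt(2)/3 to 2*sqrt(3)/3 holds 9*t**2/2; add its integral
piece [2*sqrt(3)/3, ∞): integrate 256/(6561*t**8) against the kernel

F(4) = 1297/729
F(2) = 5759/2916
F(9/2) = 4*2**(1/4)*sqrt(3)*(-63 + 27320*6**(1/4))/199017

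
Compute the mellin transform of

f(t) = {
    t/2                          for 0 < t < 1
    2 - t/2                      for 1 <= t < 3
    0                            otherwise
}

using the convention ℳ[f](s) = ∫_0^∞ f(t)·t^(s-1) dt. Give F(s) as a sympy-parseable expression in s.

(3**s*s/2 + 2*3**s - s - 2)/(s*(s + 1))
  Re(s) > -1

remove the common scale on t first: t on [0, 1/2); 2 - t on [1/2, 3/2)
the 2 pieces separated at 1 each add one integral
segment 0 to 1 holds t/2; add its integral
on [1, 3): add ∫ (2 - t/2)·t^(s-1) dt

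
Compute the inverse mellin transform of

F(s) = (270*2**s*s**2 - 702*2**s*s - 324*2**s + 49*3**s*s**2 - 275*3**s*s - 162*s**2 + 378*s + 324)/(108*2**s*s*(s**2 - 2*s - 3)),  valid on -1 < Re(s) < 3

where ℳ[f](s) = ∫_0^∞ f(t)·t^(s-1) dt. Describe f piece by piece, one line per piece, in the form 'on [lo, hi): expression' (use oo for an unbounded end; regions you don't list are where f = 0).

on [0, 1/2): t
on [1/2, 1): 2*t + 1
on [1, 3/2): t/2
on [3/2, oo): t**(-3)

split f at 1/2, 1, 3/2: ℳ[f](s) collects 4 kernel integrals
∫ over [0, 1/2) of t·t^(s-1) joins the sum
[1/2, 1) adds the kernel integral of (2*t + 1)
the [1, 3/2) slice contributes ∫ t/2·t^(s-1) dt
∫ t**(-3)·t^(s-1) over [3/2, ∞)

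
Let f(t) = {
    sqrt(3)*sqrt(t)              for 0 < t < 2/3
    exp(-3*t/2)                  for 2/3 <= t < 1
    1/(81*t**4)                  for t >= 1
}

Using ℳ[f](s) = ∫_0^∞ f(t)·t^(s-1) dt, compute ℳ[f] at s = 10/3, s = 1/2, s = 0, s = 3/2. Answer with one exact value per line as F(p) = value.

the common scale on t comes off first: sqrt(t) on [0, 2); exp(-t/2) on [2, 3); t**(-4) on [3, ∞)
f breaks at 2/3, 1 into 3 integrals to sum
segment [0, 2/3) carries sqrt(3)*sqrt(t); integrate it
between 2/3 and 1 the integrand is exp(-3*t/2)·t^(s-1)
the [1, ∞) slice contributes ∫ 1/(81*t**4)·t^(s-1) dt

F(10/3) = 3**(2/3)*(-368*2**(1/3)*uppergamma(10/3, 3/2) + 23*3**(1/3) + 96*2**(5/6) + 368*2**(1/3)*uppergamma(10/3, 1))/3726
F(1/2) = -sqrt(6)*sqrt(pi)*erfc(sqrt(6)/2)/3 + 2/567 + sqrt(6)*sqrt(pi)*erfc(1)/3 + 2*sqrt(3)/3
F(0) = Ei(-3/2) + 1/324 - Ei(-1) + 2*sqrt(2)
F(3/2) = -2*exp(-3/2)/3 - sqrt(6)*sqrt(pi)*erfc(sqrt(6)/2)/9 + 2/405 + sqrt(6)*sqrt(pi)*erfc(1)/9 + 2*sqrt(6)*exp(-1)/9 + 2*sqrt(3)/9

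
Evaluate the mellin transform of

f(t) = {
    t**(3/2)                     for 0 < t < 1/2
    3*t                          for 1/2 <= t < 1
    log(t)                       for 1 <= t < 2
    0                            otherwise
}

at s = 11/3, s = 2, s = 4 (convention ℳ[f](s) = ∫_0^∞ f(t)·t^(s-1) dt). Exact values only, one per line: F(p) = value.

F(11/3) = -72*2**(2/3)/121 - 9*2**(1/3)/448 + 3*2**(5/6)/992 + 1215/1694 + 24*2**(2/3)*log(2)/11
F(2) = sqrt(2)/56 + 1/8 + log(4)
F(4) = -57/160 + sqrt(2)/352 + 4*log(2)

decompose at 1/2, 1; ℳ[f](s) sums the 3 pieces' integrals
over [0, 1/2), the kernel integral of t**(3/2) enters the sum
∫ 3*t·t^(s-1) over [1/2, 1)
segment 1 to 2 holds log(t); add its integral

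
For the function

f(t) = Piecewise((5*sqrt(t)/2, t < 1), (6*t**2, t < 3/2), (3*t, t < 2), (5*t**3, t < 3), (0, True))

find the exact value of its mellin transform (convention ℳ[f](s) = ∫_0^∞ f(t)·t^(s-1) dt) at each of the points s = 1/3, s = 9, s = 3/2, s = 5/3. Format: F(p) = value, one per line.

linearity at 1, 3/2, 2 turns ℳ[f](s) into 4 summed integrals
piece [0, 1): integrate 5*sqrt(t)/2 against the kernel
on [1, 3/2): add ∫ 6*t**2·t^(s-1) dt
between 3/2 and 2 the integrand is 3*t·t^(s-1)
piece [2, 3): integrate 5*t**3 against the kernel

F(1/3) = -15*2**(1/3)/2 + 3/7 + 135*2**(2/3)*3**(1/3)/112 + 81*3**(1/3)/2
F(9) = 1412915753177/6420480
F(3/2) = -584*sqrt(2)/45 - 13/28 + 54*sqrt(6)/35 + 90*sqrt(3)
F(5/3) = -177*2**(2/3)/14 - 69/143 + 1053*2**(1/3)*3**(2/3)/704 + 1215*3**(2/3)/14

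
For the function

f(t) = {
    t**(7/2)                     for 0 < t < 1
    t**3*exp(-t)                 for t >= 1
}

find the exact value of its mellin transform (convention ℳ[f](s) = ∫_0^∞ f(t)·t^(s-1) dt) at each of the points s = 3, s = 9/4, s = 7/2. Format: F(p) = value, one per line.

F(3) = 2/13 + 326*exp(-1)
F(9/4) = 4/23 + uppergamma(21/4, 1)
F(7/2) = (E*(64 + 72765*sqrt(pi)*erfc(1)) + 295358)*exp(-1)/448

invert the shared t-power to get t**(3/2) on [0, 1); t*exp(-t) on [1, ∞)
back out the shared t-power: sqrt(t) on [0, 1); exp(-t) on [1, ∞)
f breaks at 1 into 2 integrals to sum
∫ t**(7/2)·t^(s-1) over [0, 1)
piece [1, ∞): integrate t**3*exp(-t) against the kernel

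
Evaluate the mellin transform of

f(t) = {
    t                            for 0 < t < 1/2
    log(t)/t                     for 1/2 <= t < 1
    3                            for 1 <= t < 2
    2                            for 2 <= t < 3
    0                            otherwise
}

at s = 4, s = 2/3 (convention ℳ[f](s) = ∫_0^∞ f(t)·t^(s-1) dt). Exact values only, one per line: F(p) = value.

the 4 pieces separated at 1/2, 1, 2 each add one integral
segment [0, 1/2) carries t; integrate it
∫ log(t)/t·t^(s-1) over [1/2, 1)
∫ 3·t^(s-1) over [1, 2)
∫ 2·t^(s-1) over [2, 3)

F(4) = log(2)/24 + 62869/1440
F(2/3) = -27/2 - 3*2**(1/3)*log(2) + 3*2**(2/3)/2 + 3*3**(2/3) + 183*2**(1/3)/20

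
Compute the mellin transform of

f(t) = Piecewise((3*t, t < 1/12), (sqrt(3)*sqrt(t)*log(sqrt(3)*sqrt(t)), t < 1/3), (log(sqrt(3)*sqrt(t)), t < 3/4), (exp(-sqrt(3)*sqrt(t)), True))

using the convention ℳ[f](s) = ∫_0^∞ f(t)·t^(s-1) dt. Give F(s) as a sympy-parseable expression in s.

(8*2**(2*s)*s**2*(s + 1)*(4*s**2 + 4*s + 1)*uppergamma(2*s, 3/2) - 8*2**(2*s)*s**2*(s + 1) + 2*2**(2*s)*(s + 1)*(4*s**2 + 4*s + 1) + 9**s*s*(s + 1)*(-4*log(2) + 4*log(3))*(4*s**2 + 4*s + 1) - 2*9**s*(s + 1)*(4*s**2 + 4*s + 1) + 8*s**3*(s + 1)*log(2) + 4*s**2*(s + 1)*log(2) + 4*s**2*(s + 1) + s**2*(4*s**2 + 4*s + 1))/(4*12**s*s**2*(s + 1)*(4*s**2 + 4*s + 1))
  Re(s) > -1

back out the common scale on t: t on [0, 1/4); sqrt(t)*log(sqrt(t)) on [1/4, 1); log(sqrt(t)) on [1, 9/4); …
undo the power substitution: t**2 on [0, 1/2); t*log(t) on [1/2, 1); log(t) on [1, 3/2); …
treat the 4 regions marked off by 1/12, 1/3, 3/4 separately and sum
[0, 1/12) adds the kernel integral of 3*t
∫ over [1/12, 1/3) of sqrt(3)*sqrt(t)*log(sqrt(3)*sqrt(t))·t^(s-1) joins the sum
∫ log(sqrt(3)*sqrt(t))·t^(s-1) over [1/3, 3/4)
the [3/4, ∞) slice contributes ∫ exp(-sqrt(3)*sqrt(t))·t^(s-1) dt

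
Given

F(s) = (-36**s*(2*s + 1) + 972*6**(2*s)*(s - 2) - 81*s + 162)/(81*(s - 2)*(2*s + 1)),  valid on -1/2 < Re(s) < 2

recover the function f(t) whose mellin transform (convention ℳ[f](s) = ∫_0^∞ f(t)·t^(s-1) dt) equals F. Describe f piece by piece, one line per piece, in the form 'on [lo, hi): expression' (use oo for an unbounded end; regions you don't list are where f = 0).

strip the power substitution: t/2 on [0, 1); t on [1, 6); 16/t**4 on [6, ∞)
undo the common scale on t: t on [0, 1/2); 2*t on [1/2, 3); t**(-4) on [3, ∞)
summing 3 kernel integrals split by 1, 36 yields ℳ[f](s)
∫ sqrt(t)/2·t^(s-1) over [0, 1)
for t in [1, 36): the term is ∫ sqrt(t)·t^(s-1)
on [36, ∞) integrate f = 16/t**2 against the kernel

on [0, 1): sqrt(t)/2
on [1, 36): sqrt(t)
on [36, oo): 16/t**2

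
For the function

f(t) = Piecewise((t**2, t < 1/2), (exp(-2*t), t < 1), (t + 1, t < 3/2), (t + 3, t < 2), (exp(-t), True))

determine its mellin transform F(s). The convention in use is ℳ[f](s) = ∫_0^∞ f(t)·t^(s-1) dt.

(20*2**(2*s)*s*(s + 2) + 12*2**(2*s)*(s + 2) + 4*2**s*s*(s + 1)*(s + 2)*uppergamma(s, 2) - 8*2**s*s*(s + 2) - 4*2**s*(s + 2) - 8*3**s*s*(s + 2) - 8*3**s*(s + 2) + 4*s*(s + 1)*(s + 2)*uppergamma(s, 1) - 4*s*(s + 1)*(s + 2)*uppergamma(s, 2) + s*(s + 1))/(4*2**s*s*(s + 1)*(s + 2))
  Re(s) > -2

f breaks at 1/2, 1, 3/2, 2 into 5 integrals to sum
∫ over [0, 1/2) of t**2·t^(s-1) joins the sum
piece [1/2, 1): integrate exp(-2*t) against the kernel
the [1, 3/2) slice contributes ∫ (t + 1)·t^(s-1) dt
∫ over [3/2, 2) of (t + 3)·t^(s-1) joins the sum
the [2, ∞) slice contributes ∫ exp(-t)·t^(s-1) dt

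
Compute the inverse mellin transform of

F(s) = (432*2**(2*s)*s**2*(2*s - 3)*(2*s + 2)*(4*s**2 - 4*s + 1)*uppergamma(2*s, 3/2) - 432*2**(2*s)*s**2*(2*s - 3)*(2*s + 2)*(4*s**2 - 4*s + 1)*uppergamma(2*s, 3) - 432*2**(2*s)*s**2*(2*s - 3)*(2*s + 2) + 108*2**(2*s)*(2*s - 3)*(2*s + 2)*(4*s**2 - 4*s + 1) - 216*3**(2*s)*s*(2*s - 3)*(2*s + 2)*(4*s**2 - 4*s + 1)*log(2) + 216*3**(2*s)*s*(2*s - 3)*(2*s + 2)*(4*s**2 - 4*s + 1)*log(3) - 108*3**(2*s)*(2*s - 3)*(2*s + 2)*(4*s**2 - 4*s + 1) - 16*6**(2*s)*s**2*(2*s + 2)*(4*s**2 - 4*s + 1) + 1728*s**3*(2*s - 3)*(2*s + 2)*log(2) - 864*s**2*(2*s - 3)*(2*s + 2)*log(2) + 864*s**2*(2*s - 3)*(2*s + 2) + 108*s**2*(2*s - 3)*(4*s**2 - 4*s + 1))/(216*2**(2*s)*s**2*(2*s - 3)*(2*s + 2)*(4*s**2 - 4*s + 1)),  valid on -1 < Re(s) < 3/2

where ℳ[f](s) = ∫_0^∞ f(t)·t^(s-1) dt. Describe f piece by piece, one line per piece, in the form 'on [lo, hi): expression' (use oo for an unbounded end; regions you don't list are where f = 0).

invert the power substitution to get t**2 on [0, 1/2); log(t)/t on [1/2, 1); log(t) on [1, 3/2); …
breakpoints 1/4, 1, 9/4, 9: one integral from each of the 5 segments
between 0 and 1/4 the integrand is t·t^(s-1)
over [1/4, 1), the kernel integral of log(sqrt(t))/sqrt(t) enters the sum
segment 1 to 9/4 holds log(sqrt(t)); add its integral
on [9/4, 9): add ∫ exp(-sqrt(t))·t^(s-1) dt
on [9, ∞) integrate f = t**(-3/2) against the kernel

on [0, 1/4): t
on [1/4, 1): log(sqrt(t))/sqrt(t)
on [1, 9/4): log(sqrt(t))
on [9/4, 9): exp(-sqrt(t))
on [9, oo): t**(-3/2)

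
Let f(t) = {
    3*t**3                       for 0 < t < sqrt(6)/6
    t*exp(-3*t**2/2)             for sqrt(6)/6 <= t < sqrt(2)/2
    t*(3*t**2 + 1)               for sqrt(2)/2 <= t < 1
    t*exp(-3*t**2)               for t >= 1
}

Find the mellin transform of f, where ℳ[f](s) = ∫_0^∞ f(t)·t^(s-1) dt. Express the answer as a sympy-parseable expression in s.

6**(1/2 - s/2)*(2*2**s*(s + 1)*(s + 3)*uppergamma(s/2 + 1/2, 1/4) - 2*2**s*(s + 1)*(s + 3)*uppergamma(s/2 + 1/2, 3/4) + 2**(s/2 + 1/2)*(s + 1)*(s + 3)*uppergamma(s/2 + 1/2, 3) - 5*3**(s/2 + 1/2)*(s + 1) - 4*3**(s/2 + 1/2) + 8*6**(s/2 + 1/2)*(s + 1) + 4*6**(s/2 + 1/2) + s + 1)/(12*(s + 1)*(s + 3))
  Re(s) > -3

the shared t-power comes off first: 3*t**2 on [0, sqrt(6)/6); exp(-3*t**2/2) on [sqrt(6)/6, sqrt(2)/2); 3*t**2 + 1 on [sqrt(2)/2, 1); …
undo the power substitution: 3*t on [0, 1/6); exp(-3*t/2) on [1/6, 1/2); 3*t + 1 on [1/2, 1); …
invert the common scale on t to get t on [0, 1/2); exp(-t/2) on [1/2, 3/2); t + 1 on [3/2, 3); …
linearity at sqrt(6)/6, sqrt(2)/2, 1 turns ℳ[f](s) into 4 summed integrals
∫ over [0, sqrt(6)/6) of 3*t**3·t^(s-1) joins the sum
on [sqrt(6)/6, sqrt(2)/2): add ∫ t*exp(-3*t**2/2)·t^(s-1) dt
∫ t*(3*t**2 + 1)·t^(s-1) over [sqrt(2)/2, 1)
over [1, ∞), the kernel integral of t*exp(-3*t**2) enters the sum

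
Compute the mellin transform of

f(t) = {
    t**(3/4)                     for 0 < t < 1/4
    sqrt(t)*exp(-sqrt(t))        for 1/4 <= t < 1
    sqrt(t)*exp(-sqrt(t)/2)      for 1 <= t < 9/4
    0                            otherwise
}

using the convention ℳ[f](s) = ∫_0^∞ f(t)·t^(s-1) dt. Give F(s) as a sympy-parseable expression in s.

(2**(2*s + 1)*(4*s + 3)*uppergamma(2*s + 1, 1/2) - 2**(2*s + 1)*(4*s + 3)*uppergamma(2*s + 1, 1) + 2**(4*s + 2)*(4*s + 3)*uppergamma(2*s + 1, 1/2) - 2**(4*s + 2)*(4*s + 3)*uppergamma(2*s + 1, 3/4) + sqrt(2))/(4**s*(4*s + 3))
  Re(s) > -3/4

strip the shared t-power: t**(1/4) on [0, 1/4); exp(-sqrt(t)) on [1/4, 1); exp(-sqrt(t)/2) on [1, 9/4)
undo the power substitution: sqrt(t) on [0, 1/2); exp(-t) on [1/2, 1); exp(-t/2) on [1, 3/2)
summing 3 kernel integrals split by 1/4, 1 yields ℳ[f](s)
∫ t**(3/4)·t^(s-1) over [0, 1/4)
over [1/4, 1), the kernel integral of sqrt(t)*exp(-sqrt(t)) enters the sum
segment [1, 9/4) carries sqrt(t)*exp(-sqrt(t)/2); integrate it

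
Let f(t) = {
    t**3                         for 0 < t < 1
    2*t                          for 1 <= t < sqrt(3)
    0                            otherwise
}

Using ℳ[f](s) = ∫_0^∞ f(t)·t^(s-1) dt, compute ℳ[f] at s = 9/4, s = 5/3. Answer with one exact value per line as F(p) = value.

strip the power substitution: t**(3/2) on [0, 1); 2*sqrt(t) on [1, 3)
breakpoints 1: one integral from each of the 2 segments
∫ t**3·t^(s-1) over [0, 1)
segment [1, sqrt(3)) carries 2*t; integrate it

F(9/4) = -116/273 + 24*3**(5/8)/13
F(5/3) = -15/28 + 9*3**(1/3)/4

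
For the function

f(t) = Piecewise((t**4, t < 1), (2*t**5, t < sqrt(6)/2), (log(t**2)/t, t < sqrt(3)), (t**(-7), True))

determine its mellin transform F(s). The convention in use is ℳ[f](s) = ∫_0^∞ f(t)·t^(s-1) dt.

2**(-s/2 - 1/2)*(324*2**(s/2 + 1/2)*(-s + (s + 1)**2/4)*(s/2 - 7/2)*(s/2 + 5/2) - 324*2**(s/2 + 1/2)*(-s + (s + 1)**2/4)*(s/2 - 7/2)*(s + 4) + 729*3**(s/2 + 1/2)*(-s + (s + 1)**2/4)*(s/2 - 7/2)*(s + 4) - 54*3**(s/2 + 1/2)*(s/2 - 7/2)*(s/2 + 5/2)*(s + 1)*(s + 4)*log(3) + 54*3**(s/2 + 1/2)*(s/2 - 7/2)*(s/2 + 5/2)*(s + 1)*(s + 4)*log(2) - 108*3**(s/2 + 1/2)*(s/2 - 7/2)*(s/2 + 5/2)*(s + 4)*log(2) + 108*3**(s/2 + 1/2)*(s/2 - 7/2)*(s/2 + 5/2)*(s + 4) + 108*3**(s/2 + 1/2)*(s/2 - 7/2)*(s/2 + 5/2)*(s + 4)*log(3) - 2*6**(s/2 + 1/2)*(-s + (s + 1)**2/4)*(s/2 + 5/2)*(s + 4) + 27*6**(s/2 + 1/2)*(s/2 - 7/2)*(s/2 + 5/2)*(s + 1)*(s + 4)*log(3) - 54*6**(s/2 + 1/2)*(s/2 - 7/2)*(s/2 + 5/2)*(s + 4)*log(3) - 54*6**(s/2 + 1/2)*(s/2 - 7/2)*(s/2 + 5/2)*(s + 4))/(324*(-s + (s + 1)**2/4)*(s/2 - 7/2)*(s/2 + 5/2)*(s + 4))
  -4 < Re(s) < 7

back out the shared t-power: t**3 on [0, 1); 2*t**4 on [1, sqrt(6)/2); log(t**2)/t**2 on [sqrt(6)/2, sqrt(3)); …
back out the power substitution: t**(3/2) on [0, 1); 2*t**2 on [1, 3/2); log(t)/t on [3/2, 3); …
slice at 1, sqrt(6)/2, sqrt(3), transform all 4 pieces, and sum them
segment 0 to 1 holds t**4; add its integral
on [1, sqrt(6)/2): add ∫ 2*t**5·t^(s-1) dt
[sqrt(6)/2, sqrt(3)) adds the kernel integral of log(t**2)/t
piece [sqrt(3), ∞): integrate t**(-7) against the kernel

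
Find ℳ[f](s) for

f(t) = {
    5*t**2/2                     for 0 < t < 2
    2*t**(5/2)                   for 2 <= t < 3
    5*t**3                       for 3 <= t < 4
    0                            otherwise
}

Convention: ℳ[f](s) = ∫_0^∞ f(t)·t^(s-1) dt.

slice at 2, 3, transform all 3 pieces, and sum them
the [0, 2) slice contributes ∫ 5*t**2/2·t^(s-1) dt
the [2, 3) slice contributes ∫ 2*t**(5/2)·t^(s-1) dt
over [3, 4), the kernel integral of 5*t**3 enters the sum

(320*2**(2*s)*(s + 2)*(2*s + 5) + 10*2**s*(s + 3)*(2*s + 5) - 16*2**(s + 1/2)*(s + 2)*(s + 3) - 135*3**s*(s + 2)*(2*s + 5) + 36*3**(s + 1/2)*(s + 2)*(s + 3))/((s + 2)*(s + 3)*(2*s + 5))
  Re(s) > -2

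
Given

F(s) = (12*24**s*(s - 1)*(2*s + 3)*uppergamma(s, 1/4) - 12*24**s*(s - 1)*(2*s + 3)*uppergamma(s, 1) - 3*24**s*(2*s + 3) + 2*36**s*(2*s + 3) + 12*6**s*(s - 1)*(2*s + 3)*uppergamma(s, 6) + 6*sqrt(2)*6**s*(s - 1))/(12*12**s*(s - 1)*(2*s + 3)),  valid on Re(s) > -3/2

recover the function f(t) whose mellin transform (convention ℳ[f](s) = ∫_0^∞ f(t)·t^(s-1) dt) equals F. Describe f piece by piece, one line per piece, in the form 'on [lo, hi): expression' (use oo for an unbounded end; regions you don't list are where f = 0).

on [0, 1/2): t**(3/2)
on [1/2, 2): exp(-t/2)
on [2, 3): 1/(2*t)
on [3, oo): exp(-2*t)

breakpoints 1/2, 2, 3: one integral from each of the 4 segments
∫ over [0, 1/2) of t**(3/2)·t^(s-1) joins the sum
on [1/2, 2): add ∫ exp(-t/2)·t^(s-1) dt
between 2 and 3 the integrand is 1/(2*t)·t^(s-1)
piece [3, ∞): integrate exp(-2*t) against the kernel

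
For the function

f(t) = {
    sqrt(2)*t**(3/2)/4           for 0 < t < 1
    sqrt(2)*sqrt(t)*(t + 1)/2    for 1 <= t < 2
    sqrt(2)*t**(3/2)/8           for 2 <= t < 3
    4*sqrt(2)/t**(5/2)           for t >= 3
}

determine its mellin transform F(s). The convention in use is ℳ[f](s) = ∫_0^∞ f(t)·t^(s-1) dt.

(2160*2**s*s**2 - 3456*2**s*s - 4860*2**s + 196*3**s*sqrt(6)*s**2 - 904*3**s*sqrt(6)*s - 501*3**s*sqrt(6) - 648*sqrt(2)*s**2 + 864*sqrt(2)*s + 1890*sqrt(2))/(108*(8*s**3 - 4*s**2 - 34*s - 15))
  -3/2 < Re(s) < 5/2

remove the common scale on t first: t**(3/2) on [0, 1/2); sqrt(t)*(2*t + 1) on [1/2, 1); t**(3/2)/2 on [1, 3/2); …
strip the shared t-power: t on [0, 1/2); 2*t + 1 on [1/2, 1); t/2 on [1, 3/2); …
integrate the 4 segments split at 1, 2, 3, then add the results
piece [0, 1): integrate sqrt(2)*t**(3/2)/4 against the kernel
on [1, 2): add ∫ sqrt(2)*sqrt(t)*(t + 1)/2·t^(s-1) dt
piece [2, 3): integrate sqrt(2)*t**(3/2)/8 against the kernel
segment [3, ∞) carries 4*sqrt(2)/t**(5/2); integrate it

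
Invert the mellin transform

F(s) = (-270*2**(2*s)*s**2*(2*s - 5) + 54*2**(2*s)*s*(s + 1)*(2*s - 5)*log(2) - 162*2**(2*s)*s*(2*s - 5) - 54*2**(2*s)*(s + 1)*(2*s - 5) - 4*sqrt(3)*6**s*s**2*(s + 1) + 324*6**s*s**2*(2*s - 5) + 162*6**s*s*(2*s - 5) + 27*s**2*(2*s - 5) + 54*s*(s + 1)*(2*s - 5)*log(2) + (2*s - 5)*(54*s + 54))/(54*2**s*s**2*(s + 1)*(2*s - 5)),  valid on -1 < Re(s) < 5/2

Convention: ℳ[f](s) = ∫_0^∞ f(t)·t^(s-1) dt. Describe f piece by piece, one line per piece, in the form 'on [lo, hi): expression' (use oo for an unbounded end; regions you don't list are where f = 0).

on [0, 1/2): t
on [1/2, 2): log(t)
on [2, 3): t + 3
on [3, oo): t**(-5/2)

slice at 1/2, 2, 3, transform all 4 pieces, and sum them
on [0, 1/2): add ∫ t·t^(s-1) dt
on [1/2, 2) integrate f = log(t) against the kernel
over [2, 3), the kernel integral of (t + 3) enters the sum
over [3, ∞), the kernel integral of t**(-5/2) enters the sum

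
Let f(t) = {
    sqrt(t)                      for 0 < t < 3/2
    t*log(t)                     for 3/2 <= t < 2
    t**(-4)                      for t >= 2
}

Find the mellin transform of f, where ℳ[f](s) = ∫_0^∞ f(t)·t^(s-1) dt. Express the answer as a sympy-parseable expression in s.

(-32*2**(2*s)*(s - 4)*(2*s + 1) + 3**s*s*(s - 4)*(2*s + 1)*(-24*log(3) + 24*log(2)) + 3**s*(s - 4)*(2*s + 1)*(-24*log(3) + 24*log(2)) + 24*3**s*(s - 4)*(2*s + 1) + 16*3**s*sqrt(6)*(s - 4)*(s**2 + 2*s + 1) + 32*4**s*s*(s - 4)*(2*s + 1)*log(2) + 32*4**s*(s - 4)*(2*s + 1)*log(2) - 4**s*(2*s + 1)*(s**2 + 2*s + 1))/(16*2**s*(s - 4)*(2*s + 1)*(s**2 + 2*s + 1))
  -1/2 < Re(s) < 4

slice at 3/2, 2, transform all 3 pieces, and sum them
on [0, 3/2): add ∫ sqrt(t)·t^(s-1) dt
on [3/2, 2): add ∫ t*log(t)·t^(s-1) dt
segment [2, ∞) carries t**(-4); integrate it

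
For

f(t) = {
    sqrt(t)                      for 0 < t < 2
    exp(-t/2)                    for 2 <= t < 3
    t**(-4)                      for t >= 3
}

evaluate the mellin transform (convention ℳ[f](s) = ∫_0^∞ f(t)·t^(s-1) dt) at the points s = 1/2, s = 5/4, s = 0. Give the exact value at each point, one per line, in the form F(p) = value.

linearity at 2, 3 turns ℳ[f](s) into 3 summed integrals
[0, 2) adds the kernel integral of sqrt(t)
between 2 and 3 the integrand is exp(-t/2)·t^(s-1)
over [3, ∞), the kernel integral of t**(-4) enters the sum

F(1/2) = -sqrt(2)*sqrt(pi)*erfc(sqrt(6)/2) + 2*sqrt(3)/567 + sqrt(2)*sqrt(pi)*erfc(1) + 2
F(5/4) = -2*2**(1/4)*uppergamma(5/4, 3/2) + 4*3**(1/4)/297 + 2*2**(1/4)*uppergamma(5/4, 1) + 8*2**(3/4)/7
F(0) = Ei(-3/2) + 1/324 - Ei(-1) + 2*sqrt(2)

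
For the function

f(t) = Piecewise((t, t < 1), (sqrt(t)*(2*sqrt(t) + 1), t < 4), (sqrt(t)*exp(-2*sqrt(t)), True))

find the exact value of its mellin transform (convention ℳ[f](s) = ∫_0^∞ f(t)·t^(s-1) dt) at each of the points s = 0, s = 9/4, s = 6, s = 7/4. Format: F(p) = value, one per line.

F(0) = exp(-4) + 9
F(9/4) = (sqrt(2)*(135135*sqrt(pi)*exp(4)*erfc(2) + 9266972)/146432 + (-98304 + 7471104*sqrt(2))*exp(4)/146432)*exp(-4)
F(6) = 77235/13 + 25532659*exp(-4)/4
F(7/4) = (sqrt(2)*(10395*sqrt(pi)*exp(4)*erfc(2) + 532620)/25344 + (-20480 + 770048*sqrt(2))*exp(4)/25344)*exp(-4)

the shared t-power comes off first: sqrt(t) on [0, 1); 2*sqrt(t) + 1 on [1, 4); exp(-2*sqrt(t)) on [4, ∞)
back out the power substitution: t on [0, 1); 2*t + 1 on [1, 2); exp(-2*t) on [2, ∞)
linearity at 1, 4 turns ℳ[f](s) into 3 summed integrals
[0, 1) adds the kernel integral of t
∫ over [1, 4) of sqrt(t)*(2*sqrt(t) + 1)·t^(s-1) joins the sum
segment 4 to ∞ holds sqrt(t)*exp(-2*sqrt(t)); add its integral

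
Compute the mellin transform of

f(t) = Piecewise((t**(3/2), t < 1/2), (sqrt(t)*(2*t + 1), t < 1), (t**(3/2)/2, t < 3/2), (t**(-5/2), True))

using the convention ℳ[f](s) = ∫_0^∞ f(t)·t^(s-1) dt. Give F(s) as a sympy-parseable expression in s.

peel off the shared t-power: t on [0, 1/2); 2*t + 1 on [1/2, 1); t/2 on [1, 3/2); …
f breaks at 1/2, 1, 3/2 into 4 integrals to sum
segment 0 to 1/2 holds t**(3/2); add its integral
segment [1/2, 1) carries sqrt(t)*(2*t + 1); integrate it
on [1, 3/2): add ∫ t**(3/2)/2·t^(s-1) dt
over [3/2, ∞), the kernel integral of t**(-5/2) enters the sum

(2160*2**s*s**2 - 3456*2**s*s - 4860*2**s + 196*3**s*sqrt(6)*s**2 - 904*3**s*sqrt(6)*s - 501*3**s*sqrt(6) - 648*sqrt(2)*s**2 + 864*sqrt(2)*s + 1890*sqrt(2))/(108*2**s*(8*s**3 - 4*s**2 - 34*s - 15))
  -3/2 < Re(s) < 5/2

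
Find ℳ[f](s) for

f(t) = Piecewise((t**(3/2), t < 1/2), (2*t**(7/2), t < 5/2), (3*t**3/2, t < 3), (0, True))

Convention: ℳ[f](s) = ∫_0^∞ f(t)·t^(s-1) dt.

(2**(5/2 - s)*5**(s + 7/2)*(s + 3)*(2*s + 3) - 2**(5/2 - s)*(s + 3)*(2*s + 3) + 2**(7/2 - s)*(s + 3)*(2*s + 7) + 8*3**(s + 4)*(2*s + 3)*(2*s + 7) - 375*(5/2)**s*(2*s + 3)*(2*s + 7))/(16*(s + 3)*(2*s + 3)*(2*s + 7))
  Re(s) > -3/2

along the cuts 1/2, 5/2, ℳ[f](s) splits into 3 integrals
[0, 1/2) adds the kernel integral of t**(3/2)
for t in [1/2, 5/2): the term is ∫ 2*t**(7/2)·t^(s-1)
piece [5/2, 3): integrate 3*t**3/2 against the kernel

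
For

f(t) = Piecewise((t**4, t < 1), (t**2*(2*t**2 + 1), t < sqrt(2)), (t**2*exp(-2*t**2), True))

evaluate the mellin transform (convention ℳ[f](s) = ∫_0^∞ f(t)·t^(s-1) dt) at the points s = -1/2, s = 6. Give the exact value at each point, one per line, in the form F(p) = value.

F(-1/2) = -20/21 + 2**(1/4)*uppergamma(3/4, 4)/4 + 38*2**(3/4)/21
F(6) = 71*exp(-4)/16 + 327/40

undo the power substitution: t**2 on [0, 1); t*(2*t + 1) on [1, 2); t*exp(-2*t) on [2, ∞)
remove the shared t-power first: t on [0, 1); 2*t + 1 on [1, 2); exp(-2*t) on [2, ∞)
treat the 3 regions marked off by 1, sqrt(2) separately and sum
∫ over [0, 1) of t**4·t^(s-1) joins the sum
on [1, sqrt(2)) integrate f = t**2*(2*t**2 + 1) against the kernel
for t in [sqrt(2), ∞): the term is ∫ t**2*exp(-2*t**2)·t^(s-1)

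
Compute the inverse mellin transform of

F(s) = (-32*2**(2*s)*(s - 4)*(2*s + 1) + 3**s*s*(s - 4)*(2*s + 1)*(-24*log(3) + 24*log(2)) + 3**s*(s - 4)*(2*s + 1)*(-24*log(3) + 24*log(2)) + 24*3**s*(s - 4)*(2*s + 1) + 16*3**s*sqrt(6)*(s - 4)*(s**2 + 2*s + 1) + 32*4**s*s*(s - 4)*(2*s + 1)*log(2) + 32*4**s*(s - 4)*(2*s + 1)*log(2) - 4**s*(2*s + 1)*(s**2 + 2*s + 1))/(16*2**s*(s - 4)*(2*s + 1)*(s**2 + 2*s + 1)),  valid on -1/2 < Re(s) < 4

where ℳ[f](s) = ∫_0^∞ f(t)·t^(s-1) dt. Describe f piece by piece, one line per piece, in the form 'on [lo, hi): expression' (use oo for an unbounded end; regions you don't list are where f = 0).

decompose at 3/2, 2; ℳ[f](s) sums the 3 pieces' integrals
segment 0 to 3/2 holds sqrt(t); add its integral
on [3/2, 2): add ∫ t*log(t)·t^(s-1) dt
segment [2, ∞) carries t**(-4); integrate it

on [0, 3/2): sqrt(t)
on [3/2, 2): t*log(t)
on [2, oo): t**(-4)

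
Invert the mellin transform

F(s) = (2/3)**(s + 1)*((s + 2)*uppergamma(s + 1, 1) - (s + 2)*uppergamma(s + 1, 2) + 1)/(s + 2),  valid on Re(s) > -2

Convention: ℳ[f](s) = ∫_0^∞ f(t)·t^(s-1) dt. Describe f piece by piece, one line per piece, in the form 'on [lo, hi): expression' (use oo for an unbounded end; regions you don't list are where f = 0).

on [0, 2/3): 3*t**2/2
on [2/3, 4/3): t*exp(-3*t/2)

undo the shared t-power: 3*t/2 on [0, 2/3); exp(-3*t/2) on [2/3, 4/3)
back out the common scale on t: t on [0, 1); exp(-t) on [1, 2)
integrate the 2 segments split at 2/3, then add the results
segment 0 to 2/3 holds 3*t**2/2; add its integral
on [2/3, 4/3) integrate f = t*exp(-3*t/2) against the kernel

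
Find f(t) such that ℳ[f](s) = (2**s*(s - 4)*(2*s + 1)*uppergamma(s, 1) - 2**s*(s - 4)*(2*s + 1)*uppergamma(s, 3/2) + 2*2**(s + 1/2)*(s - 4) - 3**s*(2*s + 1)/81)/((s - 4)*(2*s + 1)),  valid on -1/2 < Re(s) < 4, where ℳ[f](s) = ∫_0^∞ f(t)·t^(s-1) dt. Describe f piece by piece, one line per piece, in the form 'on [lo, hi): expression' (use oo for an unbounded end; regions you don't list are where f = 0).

breakpoints 2, 3: one integral from each of the 3 segments
over [0, 2), the kernel integral of sqrt(t) enters the sum
over [2, 3), the kernel integral of exp(-t/2) enters the sum
[3, ∞) adds the kernel integral of t**(-4)

on [0, 2): sqrt(t)
on [2, 3): exp(-t/2)
on [3, oo): t**(-4)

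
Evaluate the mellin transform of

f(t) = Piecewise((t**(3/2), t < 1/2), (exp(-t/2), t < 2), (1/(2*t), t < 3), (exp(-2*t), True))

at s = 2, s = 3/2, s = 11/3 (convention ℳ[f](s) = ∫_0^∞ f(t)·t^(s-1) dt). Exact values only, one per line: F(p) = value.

F(2) = -8*exp(-1) + 7*exp(-6)/4 + sqrt(2)/56 + 1/2 + 5*exp(-1/4)
F(3/2) = -sqrt(2) - 2*sqrt(2)*exp(-1) - sqrt(2)*sqrt(pi)*erfc(1) + sqrt(2)*sqrt(pi)*erfc(sqrt(6))/8 + sqrt(3)*exp(-6)/2 + 1/24 + sqrt(2)*exp(-1/4) + sqrt(2)*sqrt(pi)*erfc(1/2) + sqrt(3)
F(11/3) = -8*2**(2/3)*uppergamma(11/3, 1) - 3*2**(2/3)/4 + 3*2**(5/6)/992 + 2**(1/3)*uppergamma(11/3, 6)/16 + 27*3**(2/3)/16 + 8*2**(2/3)*uppergamma(11/3, 1/4)

breakpoints 1/2, 2, 3: one integral from each of the 4 segments
on [0, 1/2): add ∫ t**(3/2)·t^(s-1) dt
for t in [1/2, 2): the term is ∫ exp(-t/2)·t^(s-1)
on [2, 3): add ∫ 1/(2*t)·t^(s-1) dt
∫ exp(-2*t)·t^(s-1) over [3, ∞)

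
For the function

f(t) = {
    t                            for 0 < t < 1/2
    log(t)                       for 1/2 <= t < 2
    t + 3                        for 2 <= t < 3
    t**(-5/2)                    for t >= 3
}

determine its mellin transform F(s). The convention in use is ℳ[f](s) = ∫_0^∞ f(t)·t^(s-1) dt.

slice at 1/2, 2, 3, transform all 4 pieces, and sum them
on [0, 1/2) integrate f = t against the kernel
∫ over [1/2, 2) of log(t)·t^(s-1) joins the sum
segment 2 to 3 holds (t + 3); add its integral
on [3, ∞) integrate f = t**(-5/2) against the kernel

(-270*2**(2*s)*s**2*(2*s - 5) + 54*2**(2*s)*s*(s + 1)*(2*s - 5)*log(2) - 162*2**(2*s)*s*(2*s - 5) - 54*2**(2*s)*(s + 1)*(2*s - 5) - 4*sqrt(3)*6**s*s**2*(s + 1) + 324*6**s*s**2*(2*s - 5) + 162*6**s*s*(2*s - 5) + 27*s**2*(2*s - 5) + 54*s*(s + 1)*(2*s - 5)*log(2) + (2*s - 5)*(54*s + 54))/(54*2**s*s**2*(s + 1)*(2*s - 5))
  -1 < Re(s) < 5/2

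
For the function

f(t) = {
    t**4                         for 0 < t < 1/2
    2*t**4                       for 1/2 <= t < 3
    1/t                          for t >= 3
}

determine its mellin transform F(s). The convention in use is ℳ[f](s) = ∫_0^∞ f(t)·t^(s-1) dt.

peel off the shared t-power: t**3 on [0, 1/2); 2*t**3 on [1/2, 3); t**(-2) on [3, ∞)
peel off the shared t-power: t on [0, 1/2); 2*t on [1/2, 3); t**(-4) on [3, ∞)
integrate the 3 segments split at 1/2, 3, then add the results
segment 0 to 1/2 holds t**4; add its integral
over [1/2, 3), the kernel integral of 2*t**4 enters the sum
over [3, ∞), the kernel integral of 1/t enters the sum

(7760*6**s*s - 7840*6**s - 3*s + 3)/(48*2**s*(s**2 + 3*s - 4))
  -4 < Re(s) < 1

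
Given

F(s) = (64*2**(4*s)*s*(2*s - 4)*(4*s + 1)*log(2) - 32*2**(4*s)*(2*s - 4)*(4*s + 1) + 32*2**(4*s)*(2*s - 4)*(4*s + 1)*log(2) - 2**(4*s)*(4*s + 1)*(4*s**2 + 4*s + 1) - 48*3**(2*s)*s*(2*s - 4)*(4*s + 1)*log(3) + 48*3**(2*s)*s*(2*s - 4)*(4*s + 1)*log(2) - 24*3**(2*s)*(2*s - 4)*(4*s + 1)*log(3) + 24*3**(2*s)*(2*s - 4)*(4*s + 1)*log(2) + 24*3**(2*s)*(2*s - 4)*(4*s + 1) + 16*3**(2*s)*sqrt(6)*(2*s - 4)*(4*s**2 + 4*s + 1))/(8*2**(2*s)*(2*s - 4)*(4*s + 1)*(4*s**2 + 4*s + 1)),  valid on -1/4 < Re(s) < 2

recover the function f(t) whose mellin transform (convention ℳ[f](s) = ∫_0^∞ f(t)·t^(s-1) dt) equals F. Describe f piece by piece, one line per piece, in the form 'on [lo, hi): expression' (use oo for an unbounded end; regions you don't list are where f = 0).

peel off the power substitution: sqrt(t) on [0, 3/2); t*log(t) on [3/2, 2); t**(-4) on [2, ∞)
summing 3 kernel integrals split by 9/4, 4 yields ℳ[f](s)
over [0, 9/4), the kernel integral of t**(1/4) enters the sum
on [9/4, 4): add ∫ sqrt(t)*log(sqrt(t))·t^(s-1) dt
for t in [4, ∞): the term is ∫ t**(-2)·t^(s-1)

on [0, 9/4): t**(1/4)
on [9/4, 4): sqrt(t)*log(sqrt(t))
on [4, oo): t**(-2)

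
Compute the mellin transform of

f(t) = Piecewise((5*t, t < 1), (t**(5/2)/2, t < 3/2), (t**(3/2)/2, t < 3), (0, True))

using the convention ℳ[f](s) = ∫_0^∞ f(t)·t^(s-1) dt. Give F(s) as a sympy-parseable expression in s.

slice at 1, 3/2, transform all 3 pieces, and sum them
∫ 5*t·t^(s-1) over [0, 1)
[1, 3/2) adds the kernel integral of t**(5/2)/2
segment [3/2, 3) carries t**(3/2)/2; integrate it

(3**(s + 3/2)*(s + 1)*(2*s + 5) - (3/2)**(s + 3/2)*(s + 1)*(2*s + 5) + (3/2)**(s + 5/2)*(s + 1)*(2*s + 3) - (s + 1)*(2*s + 3) + 5*(2*s + 3)*(2*s + 5))/((s + 1)*(2*s + 3)*(2*s + 5))
  Re(s) > -1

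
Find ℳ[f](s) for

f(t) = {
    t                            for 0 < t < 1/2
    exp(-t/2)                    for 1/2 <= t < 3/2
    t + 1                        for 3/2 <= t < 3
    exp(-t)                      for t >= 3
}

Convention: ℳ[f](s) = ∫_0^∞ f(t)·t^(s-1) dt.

(2*2**s*s*(s + 1)*uppergamma(s, 3) - 5*3**s*s - 2*3**s + 2*4**s*s*(s + 1)*uppergamma(s, 1/4) - 2*4**s*s*(s + 1)*uppergamma(s, 3/4) + 8*6**s*s + 2*6**s + s)/(2*2**s*s*(s + 1))
  Re(s) > -1

slice at 1/2, 3/2, 3, transform all 4 pieces, and sum them
segment 0 to 1/2 holds t; add its integral
piece [1/2, 3/2): integrate exp(-t/2) against the kernel
∫ over [3/2, 3) of (t + 1)·t^(s-1) joins the sum
∫ exp(-t)·t^(s-1) over [3, ∞)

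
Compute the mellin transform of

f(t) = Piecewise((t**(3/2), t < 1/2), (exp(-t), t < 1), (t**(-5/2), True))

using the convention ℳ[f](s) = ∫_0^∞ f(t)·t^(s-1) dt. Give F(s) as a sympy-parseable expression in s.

(2*2**s*(2*s - 5)*(2*s + 3)*uppergamma(s, 1/2) - 2*2**s*(2*s - 5)*(2*s + 3)*uppergamma(s, 1) - 4*2**s*(2*s + 3) + sqrt(2)*(2*s - 5))/(2*2**s*(2*s - 5)*(2*s + 3))
  -3/2 < Re(s) < 5/2

decompose at 1/2, 1; ℳ[f](s) sums the 3 pieces' integrals
[0, 1/2) adds the kernel integral of t**(3/2)
[1/2, 1) adds the kernel integral of exp(-t)
∫ over [1, ∞) of t**(-5/2)·t^(s-1) joins the sum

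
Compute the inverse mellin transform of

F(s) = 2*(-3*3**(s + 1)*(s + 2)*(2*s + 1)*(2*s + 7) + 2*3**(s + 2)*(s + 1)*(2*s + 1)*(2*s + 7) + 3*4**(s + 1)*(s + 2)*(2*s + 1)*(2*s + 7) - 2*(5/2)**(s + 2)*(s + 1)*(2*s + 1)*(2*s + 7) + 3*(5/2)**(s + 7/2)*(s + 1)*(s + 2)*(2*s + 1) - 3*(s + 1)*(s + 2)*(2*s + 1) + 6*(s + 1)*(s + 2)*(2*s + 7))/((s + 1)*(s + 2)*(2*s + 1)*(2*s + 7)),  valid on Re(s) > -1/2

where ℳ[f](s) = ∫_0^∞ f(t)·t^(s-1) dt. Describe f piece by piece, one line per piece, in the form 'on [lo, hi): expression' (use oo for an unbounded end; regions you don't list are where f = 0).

breakpoints 1, 5/2, 3: one integral from each of the 4 segments
∫ over [0, 1) of 6*sqrt(t)·t^(s-1) joins the sum
∫ 3*t**(7/2)·t^(s-1) over [1, 5/2)
over [5/2, 3), the kernel integral of 4*t**2 enters the sum
∫ 6*t·t^(s-1) over [3, 4)

on [0, 1): 6*sqrt(t)
on [1, 5/2): 3*t**(7/2)
on [5/2, 3): 4*t**2
on [3, 4): 6*t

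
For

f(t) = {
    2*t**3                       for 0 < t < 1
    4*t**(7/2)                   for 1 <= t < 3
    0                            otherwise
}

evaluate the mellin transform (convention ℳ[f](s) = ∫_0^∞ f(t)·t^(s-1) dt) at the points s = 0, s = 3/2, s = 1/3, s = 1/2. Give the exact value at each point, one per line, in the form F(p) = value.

F(0) = -10/21 + 216*sqrt(3)/7
F(3/2) = 8732/45
F(1/3) = -51/115 + 648*3**(5/6)/23
F(1/2) = 564/7

integrate the 2 segments split at 1, then add the results
[0, 1) adds the kernel integral of 2*t**3
for t in [1, 3): the term is ∫ 4*t**(7/2)·t^(s-1)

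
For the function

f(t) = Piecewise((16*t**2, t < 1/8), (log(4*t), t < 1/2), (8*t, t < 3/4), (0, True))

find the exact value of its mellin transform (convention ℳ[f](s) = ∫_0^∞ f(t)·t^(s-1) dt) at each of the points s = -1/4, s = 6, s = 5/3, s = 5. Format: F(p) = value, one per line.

back out the common scale on t: 4*t**2 on [0, 1/4); log(2*t) on [1/4, 1); 4*t on [1, 3/2)
peel off the common scale on t: t**2 on [0, 1/2); log(t) on [1/2, 2); 2*t on [2, 3)
summing 3 kernel integrals split by 1/8, 1/2 yields ℳ[f](s)
piece [0, 1/8): integrate 16*t**2 against the kernel
over [1/8, 1/2), the kernel integral of log(4*t) enters the sum
the [1/2, 3/4) slice contributes ∫ 8*t·t^(s-1) dt

F(-1/4) = 2**(3/4)*(-224*sqrt(2) - log(2**(42*sqrt(2) + 84)) + 28*6**(3/4) + 339)/21
F(6) = 4097*log(2)/1572864 + 8408191/58720256
F(5/3) = -93*2**(1/3)/200 + 3*log(2)/160 + 471/35200 + 3*2**(1/3)*log(2)/20 + 27*6**(2/3)/64
F(5) = 205*log(2)/32768 + 14810143/68812800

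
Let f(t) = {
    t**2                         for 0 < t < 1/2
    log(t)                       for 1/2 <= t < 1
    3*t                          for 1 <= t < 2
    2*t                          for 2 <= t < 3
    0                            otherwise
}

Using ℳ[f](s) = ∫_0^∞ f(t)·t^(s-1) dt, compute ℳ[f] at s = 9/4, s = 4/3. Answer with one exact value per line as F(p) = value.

invert the shared t-power to get t on [0, 1/2); log(t)/t on [1/2, 1); 3 on [1, 2); …
breakpoints 1/2, 1, 2: one integral from each of the 4 segments
piece [0, 1/2): integrate t**2 against the kernel
[1/2, 1) adds the kernel integral of log(t)
segment [1, 2) carries 3*t; integrate it
[2, 3) adds the kernel integral of 2*t

F(9/4) = 2**(3/4)*(-80240*2**(1/4) + 4589 + 7956*log(2) + 176256*sqrt(2) + 1189728*6**(1/4))/143208
F(4/3) = -207/112 + 3*2**(2/3)*log(2)/16 + 51*2**(2/3)/320 + 12*2**(1/3)/7 + 54*3**(1/3)/7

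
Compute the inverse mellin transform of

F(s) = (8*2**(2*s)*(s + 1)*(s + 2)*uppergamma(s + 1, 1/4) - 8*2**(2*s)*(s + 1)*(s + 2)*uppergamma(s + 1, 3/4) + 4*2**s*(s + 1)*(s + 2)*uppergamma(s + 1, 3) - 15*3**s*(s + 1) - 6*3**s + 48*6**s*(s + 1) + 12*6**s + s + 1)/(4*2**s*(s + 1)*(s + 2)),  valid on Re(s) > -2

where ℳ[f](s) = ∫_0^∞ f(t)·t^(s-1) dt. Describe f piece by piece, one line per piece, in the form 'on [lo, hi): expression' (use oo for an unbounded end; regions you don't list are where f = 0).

reversing the shared t-power: t on [0, 1/2); exp(-t/2) on [1/2, 3/2); t + 1 on [3/2, 3); …
treat the 4 regions marked off by 1/2, 3/2, 3 separately and sum
segment 0 to 1/2 holds t**2; add its integral
the [1/2, 3/2) slice contributes ∫ t*exp(-t/2)·t^(s-1) dt
∫ over [3/2, 3) of t*(t + 1)·t^(s-1) joins the sum
between 3 and ∞ the integrand is t*exp(-t)·t^(s-1)

on [0, 1/2): t**2
on [1/2, 3/2): t*exp(-t/2)
on [3/2, 3): t*(t + 1)
on [3, oo): t*exp(-t)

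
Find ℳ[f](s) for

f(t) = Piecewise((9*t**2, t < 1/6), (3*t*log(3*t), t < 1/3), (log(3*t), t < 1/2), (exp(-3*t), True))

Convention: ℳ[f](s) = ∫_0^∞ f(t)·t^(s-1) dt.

reversing the common scale on t: t**2 on [0, 1/2); t*log(t) on [1/2, 1); log(t) on [1, 3/2); …
linearity at 1/6, 1/3, 1/2 turns ℳ[f](s) into 4 summed integrals
on [0, 1/6) integrate f = 9*t**2 against the kernel
over [1/6, 1/3), the kernel integral of 3*t*log(3*t) enters the sum
piece [1/3, 1/2): integrate log(3*t) against the kernel
over [1/2, ∞), the kernel integral of exp(-3*t) enters the sum

(4*2**s*s**2*(s + 2)*(s**2 + 2*s + 1)*uppergamma(s, 3/2) - 4*2**s*s**2*(s + 2) + 4*2**s*(s + 2)*(s**2 + 2*s + 1) + 3**s*s*(s + 2)*(-4*log(2) + 4*log(3))*(s**2 + 2*s + 1) - 4*3**s*(s + 2)*(s**2 + 2*s + 1) + s**3*(s + 2)*log(4) + s**2*(s + 2)*log(4) + 2*s**2*(s + 2) + s**2*(s**2 + 2*s + 1))/(4*6**s*s**2*(s + 2)*(s**2 + 2*s + 1))
  Re(s) > -2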